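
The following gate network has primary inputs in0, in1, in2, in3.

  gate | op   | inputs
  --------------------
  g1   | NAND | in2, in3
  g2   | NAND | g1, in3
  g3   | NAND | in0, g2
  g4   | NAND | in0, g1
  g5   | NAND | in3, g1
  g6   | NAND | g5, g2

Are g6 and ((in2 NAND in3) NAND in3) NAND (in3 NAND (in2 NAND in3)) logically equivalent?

g1 = in2 NAND in3
g2 = g1 NAND in3 = (in2 NAND in3) NAND in3
g5 = in3 NAND g1 = in3 NAND (in2 NAND in3)
g6 = g5 NAND g2 = (in3 NAND (in2 NAND in3)) NAND ((in2 NAND in3) NAND in3)
At in0=0, in1=0, in2=0, in3=0: circuit gives 0, formula gives 0.
At in0=0, in1=0, in2=0, in3=1: circuit gives 1, formula gives 1.
Agrees on all 16 inputs.

Yes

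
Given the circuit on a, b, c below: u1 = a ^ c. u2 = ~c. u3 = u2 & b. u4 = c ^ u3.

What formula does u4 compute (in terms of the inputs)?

u2 = ~c
u3 = u2 & b = ~c & b
u4 = c ^ u3 = c ^ (~c & b)

c ^ (~c & b)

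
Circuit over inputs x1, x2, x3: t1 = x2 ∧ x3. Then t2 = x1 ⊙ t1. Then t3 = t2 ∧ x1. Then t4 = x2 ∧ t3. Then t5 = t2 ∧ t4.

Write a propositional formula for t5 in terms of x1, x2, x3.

(x1 ⊙ (x2 ∧ x3)) ∧ (x2 ∧ ((x1 ⊙ (x2 ∧ x3)) ∧ x1))

t1 = x2 ∧ x3
t2 = x1 ⊙ t1 = x1 ⊙ (x2 ∧ x3)
t3 = t2 ∧ x1 = (x1 ⊙ (x2 ∧ x3)) ∧ x1
t4 = x2 ∧ t3 = x2 ∧ ((x1 ⊙ (x2 ∧ x3)) ∧ x1)
t5 = t2 ∧ t4 = (x1 ⊙ (x2 ∧ x3)) ∧ (x2 ∧ ((x1 ⊙ (x2 ∧ x3)) ∧ x1))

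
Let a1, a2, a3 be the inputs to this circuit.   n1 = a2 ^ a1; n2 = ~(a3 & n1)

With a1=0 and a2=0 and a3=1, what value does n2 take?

n1 = 0 ^ 0 = 0
n2 = ~(1 & 0) = 1

1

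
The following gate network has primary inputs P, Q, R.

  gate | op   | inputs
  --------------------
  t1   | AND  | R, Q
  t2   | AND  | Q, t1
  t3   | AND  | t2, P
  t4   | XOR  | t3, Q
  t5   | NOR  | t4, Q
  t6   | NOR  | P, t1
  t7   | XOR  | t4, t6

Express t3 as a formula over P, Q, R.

t1 = R AND Q
t2 = Q AND t1 = Q AND (R AND Q)
t3 = t2 AND P = (Q AND (R AND Q)) AND P

(Q AND (R AND Q)) AND P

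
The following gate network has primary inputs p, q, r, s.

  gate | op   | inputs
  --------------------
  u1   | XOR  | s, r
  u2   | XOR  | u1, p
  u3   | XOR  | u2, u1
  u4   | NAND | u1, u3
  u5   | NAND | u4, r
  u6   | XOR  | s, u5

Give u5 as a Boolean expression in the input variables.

((s XOR r) NAND (((s XOR r) XOR p) XOR (s XOR r))) NAND r

u1 = s XOR r
u2 = u1 XOR p = (s XOR r) XOR p
u3 = u2 XOR u1 = ((s XOR r) XOR p) XOR (s XOR r)
u4 = u1 NAND u3 = (s XOR r) NAND (((s XOR r) XOR p) XOR (s XOR r))
u5 = u4 NAND r = ((s XOR r) NAND (((s XOR r) XOR p) XOR (s XOR r))) NAND r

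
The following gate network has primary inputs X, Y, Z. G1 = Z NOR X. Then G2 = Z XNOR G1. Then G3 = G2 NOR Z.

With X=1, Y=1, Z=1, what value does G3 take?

0

G1 = 1 NOR 1 = 0
G2 = 1 XNOR 0 = 0
G3 = 0 NOR 1 = 0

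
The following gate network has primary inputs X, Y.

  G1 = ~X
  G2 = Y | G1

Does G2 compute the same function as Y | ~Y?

No

G1 = ~X
G2 = Y | G1 = Y | ~X
At X=1, Y=0: circuit gives 0, formula gives 1.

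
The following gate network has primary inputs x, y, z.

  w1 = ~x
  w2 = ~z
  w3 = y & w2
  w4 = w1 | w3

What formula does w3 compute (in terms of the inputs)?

w2 = ~z
w3 = y & w2 = y & ~z

y & ~z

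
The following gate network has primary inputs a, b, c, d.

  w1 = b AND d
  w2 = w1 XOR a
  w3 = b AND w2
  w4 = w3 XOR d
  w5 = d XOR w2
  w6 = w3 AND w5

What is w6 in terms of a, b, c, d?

(b AND ((b AND d) XOR a)) AND (d XOR ((b AND d) XOR a))

w1 = b AND d
w2 = w1 XOR a = (b AND d) XOR a
w3 = b AND w2 = b AND ((b AND d) XOR a)
w5 = d XOR w2 = d XOR ((b AND d) XOR a)
w6 = w3 AND w5 = (b AND ((b AND d) XOR a)) AND (d XOR ((b AND d) XOR a))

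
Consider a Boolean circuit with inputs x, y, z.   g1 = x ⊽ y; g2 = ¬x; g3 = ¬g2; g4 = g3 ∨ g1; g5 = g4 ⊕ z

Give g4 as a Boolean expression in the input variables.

¬¬x ∨ (x ⊽ y)

g1 = x ⊽ y
g2 = ¬x
g3 = ¬g2 = ¬¬x
g4 = g3 ∨ g1 = ¬¬x ∨ (x ⊽ y)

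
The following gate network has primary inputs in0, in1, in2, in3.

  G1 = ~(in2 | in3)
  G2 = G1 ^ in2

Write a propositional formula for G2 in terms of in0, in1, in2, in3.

G1 = ~(in2 | in3)
G2 = G1 ^ in2 = (~(in2 | in3)) ^ in2

(~(in2 | in3)) ^ in2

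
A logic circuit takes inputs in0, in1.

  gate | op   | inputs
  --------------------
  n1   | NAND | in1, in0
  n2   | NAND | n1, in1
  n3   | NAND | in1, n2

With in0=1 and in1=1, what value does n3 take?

0

n1 = 1 NAND 1 = 0
n2 = 0 NAND 1 = 1
n3 = 1 NAND 1 = 0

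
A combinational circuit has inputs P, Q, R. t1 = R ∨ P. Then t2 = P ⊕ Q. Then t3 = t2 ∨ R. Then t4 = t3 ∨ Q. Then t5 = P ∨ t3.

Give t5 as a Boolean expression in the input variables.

t2 = P ⊕ Q
t3 = t2 ∨ R = (P ⊕ Q) ∨ R
t5 = P ∨ t3 = P ∨ ((P ⊕ Q) ∨ R)

P ∨ ((P ⊕ Q) ∨ R)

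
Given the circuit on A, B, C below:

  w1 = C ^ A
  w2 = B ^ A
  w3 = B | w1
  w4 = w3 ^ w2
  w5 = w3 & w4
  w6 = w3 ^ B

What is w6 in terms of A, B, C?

w1 = C ^ A
w3 = B | w1 = B | (C ^ A)
w6 = w3 ^ B = (B | (C ^ A)) ^ B

(B | (C ^ A)) ^ B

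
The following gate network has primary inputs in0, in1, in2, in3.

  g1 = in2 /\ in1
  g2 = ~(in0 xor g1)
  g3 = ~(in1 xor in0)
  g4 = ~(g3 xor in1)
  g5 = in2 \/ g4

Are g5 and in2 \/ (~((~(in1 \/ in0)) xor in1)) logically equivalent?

No

g3 = ~(in1 xor in0)
g4 = ~(g3 xor in1) = ~((~(in1 xor in0)) xor in1)
g5 = in2 \/ g4 = in2 \/ (~((~(in1 xor in0)) xor in1))
At in0=1, in1=1, in2=0, in3=0: circuit gives 1, formula gives 0.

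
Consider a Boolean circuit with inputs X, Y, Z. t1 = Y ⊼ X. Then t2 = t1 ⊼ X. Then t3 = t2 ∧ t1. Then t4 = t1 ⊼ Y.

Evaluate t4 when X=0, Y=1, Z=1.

0

t1 = 1 ⊼ 0 = 1
t4 = 1 ⊼ 1 = 0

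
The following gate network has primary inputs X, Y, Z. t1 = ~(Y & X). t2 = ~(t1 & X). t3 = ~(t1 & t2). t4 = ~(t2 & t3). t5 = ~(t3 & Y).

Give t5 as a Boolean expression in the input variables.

~((~((~(Y & X)) & (~((~(Y & X)) & X)))) & Y)

t1 = ~(Y & X)
t2 = ~(t1 & X) = ~((~(Y & X)) & X)
t3 = ~(t1 & t2) = ~((~(Y & X)) & (~((~(Y & X)) & X)))
t5 = ~(t3 & Y) = ~((~((~(Y & X)) & (~((~(Y & X)) & X)))) & Y)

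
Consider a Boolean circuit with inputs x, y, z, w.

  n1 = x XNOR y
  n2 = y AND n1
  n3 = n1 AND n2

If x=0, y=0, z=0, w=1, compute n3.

0

n1 = 0 XNOR 0 = 1
n2 = 0 AND 1 = 0
n3 = 1 AND 0 = 0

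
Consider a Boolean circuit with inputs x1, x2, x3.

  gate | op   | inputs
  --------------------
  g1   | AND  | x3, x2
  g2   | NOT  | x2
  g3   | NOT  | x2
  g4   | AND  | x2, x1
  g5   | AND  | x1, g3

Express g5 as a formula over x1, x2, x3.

g3 = NOT x2
g5 = x1 AND g3 = x1 AND NOT x2

x1 AND NOT x2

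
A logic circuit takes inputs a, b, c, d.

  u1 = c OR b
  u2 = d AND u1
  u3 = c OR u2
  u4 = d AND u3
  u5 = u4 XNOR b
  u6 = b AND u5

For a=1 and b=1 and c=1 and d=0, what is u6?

u1 = 1 OR 1 = 1
u2 = 0 AND 1 = 0
u3 = 1 OR 0 = 1
u4 = 0 AND 1 = 0
u5 = 0 XNOR 1 = 0
u6 = 1 AND 0 = 0

0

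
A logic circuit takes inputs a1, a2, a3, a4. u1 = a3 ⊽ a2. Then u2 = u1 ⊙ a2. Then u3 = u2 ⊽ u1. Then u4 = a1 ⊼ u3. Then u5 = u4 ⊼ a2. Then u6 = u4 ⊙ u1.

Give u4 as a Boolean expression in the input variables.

a1 ⊼ (((a3 ⊽ a2) ⊙ a2) ⊽ (a3 ⊽ a2))

u1 = a3 ⊽ a2
u2 = u1 ⊙ a2 = (a3 ⊽ a2) ⊙ a2
u3 = u2 ⊽ u1 = ((a3 ⊽ a2) ⊙ a2) ⊽ (a3 ⊽ a2)
u4 = a1 ⊼ u3 = a1 ⊼ (((a3 ⊽ a2) ⊙ a2) ⊽ (a3 ⊽ a2))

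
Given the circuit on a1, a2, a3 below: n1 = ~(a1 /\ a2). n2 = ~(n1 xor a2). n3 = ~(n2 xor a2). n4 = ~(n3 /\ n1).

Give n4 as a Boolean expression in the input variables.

n1 = ~(a1 /\ a2)
n2 = ~(n1 xor a2) = ~((~(a1 /\ a2)) xor a2)
n3 = ~(n2 xor a2) = ~((~((~(a1 /\ a2)) xor a2)) xor a2)
n4 = ~(n3 /\ n1) = ~((~((~((~(a1 /\ a2)) xor a2)) xor a2)) /\ (~(a1 /\ a2)))

~((~((~((~(a1 /\ a2)) xor a2)) xor a2)) /\ (~(a1 /\ a2)))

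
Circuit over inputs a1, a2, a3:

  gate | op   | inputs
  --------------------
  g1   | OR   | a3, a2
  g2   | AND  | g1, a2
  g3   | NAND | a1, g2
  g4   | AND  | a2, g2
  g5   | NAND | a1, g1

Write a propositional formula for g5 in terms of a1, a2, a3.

a1 NAND (a3 OR a2)

g1 = a3 OR a2
g5 = a1 NAND g1 = a1 NAND (a3 OR a2)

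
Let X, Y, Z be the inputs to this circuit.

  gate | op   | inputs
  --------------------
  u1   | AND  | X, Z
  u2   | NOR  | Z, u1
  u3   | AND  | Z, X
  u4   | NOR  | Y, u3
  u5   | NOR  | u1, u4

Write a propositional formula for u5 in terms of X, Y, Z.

u1 = X AND Z
u3 = Z AND X
u4 = Y NOR u3 = Y NOR (Z AND X)
u5 = u1 NOR u4 = (X AND Z) NOR (Y NOR (Z AND X))

(X AND Z) NOR (Y NOR (Z AND X))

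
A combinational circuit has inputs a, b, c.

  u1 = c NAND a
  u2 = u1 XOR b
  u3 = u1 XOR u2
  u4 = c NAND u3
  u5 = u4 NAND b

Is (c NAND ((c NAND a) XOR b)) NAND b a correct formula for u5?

No

u1 = c NAND a
u2 = u1 XOR b = (c NAND a) XOR b
u3 = u1 XOR u2 = (c NAND a) XOR ((c NAND a) XOR b)
u4 = c NAND u3 = c NAND ((c NAND a) XOR ((c NAND a) XOR b))
u5 = u4 NAND b = (c NAND ((c NAND a) XOR ((c NAND a) XOR b))) NAND b
At a=0, b=1, c=1: circuit gives 1, formula gives 0.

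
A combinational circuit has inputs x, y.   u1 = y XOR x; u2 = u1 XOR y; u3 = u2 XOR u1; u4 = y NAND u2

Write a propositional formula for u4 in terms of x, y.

y NAND ((y XOR x) XOR y)

u1 = y XOR x
u2 = u1 XOR y = (y XOR x) XOR y
u4 = y NAND u2 = y NAND ((y XOR x) XOR y)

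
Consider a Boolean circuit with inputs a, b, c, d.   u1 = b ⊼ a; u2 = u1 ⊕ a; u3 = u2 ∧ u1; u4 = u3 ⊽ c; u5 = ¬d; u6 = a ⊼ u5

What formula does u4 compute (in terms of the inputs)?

(((b ⊼ a) ⊕ a) ∧ (b ⊼ a)) ⊽ c

u1 = b ⊼ a
u2 = u1 ⊕ a = (b ⊼ a) ⊕ a
u3 = u2 ∧ u1 = ((b ⊼ a) ⊕ a) ∧ (b ⊼ a)
u4 = u3 ⊽ c = (((b ⊼ a) ⊕ a) ∧ (b ⊼ a)) ⊽ c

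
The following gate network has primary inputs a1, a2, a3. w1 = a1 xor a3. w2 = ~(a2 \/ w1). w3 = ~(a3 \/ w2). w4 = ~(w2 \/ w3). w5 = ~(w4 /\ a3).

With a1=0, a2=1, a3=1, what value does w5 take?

w1 = 0 xor 1 = 1
w2 = ~(1 \/ 1) = 0
w3 = ~(1 \/ 0) = 0
w4 = ~(0 \/ 0) = 1
w5 = ~(1 /\ 1) = 0

0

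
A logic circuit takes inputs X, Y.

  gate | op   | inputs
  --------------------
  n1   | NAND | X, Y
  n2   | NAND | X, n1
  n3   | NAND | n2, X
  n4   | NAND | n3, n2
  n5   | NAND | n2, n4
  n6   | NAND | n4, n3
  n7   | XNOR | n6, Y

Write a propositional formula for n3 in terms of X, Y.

n1 = X NAND Y
n2 = X NAND n1 = X NAND (X NAND Y)
n3 = n2 NAND X = (X NAND (X NAND Y)) NAND X

(X NAND (X NAND Y)) NAND X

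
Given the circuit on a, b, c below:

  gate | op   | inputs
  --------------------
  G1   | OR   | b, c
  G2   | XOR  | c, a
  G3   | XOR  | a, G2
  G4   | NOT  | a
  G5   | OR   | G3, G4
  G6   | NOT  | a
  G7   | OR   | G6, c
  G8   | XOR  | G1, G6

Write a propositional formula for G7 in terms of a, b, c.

G6 = NOT a
G7 = G6 OR c = NOT a OR c

NOT a OR c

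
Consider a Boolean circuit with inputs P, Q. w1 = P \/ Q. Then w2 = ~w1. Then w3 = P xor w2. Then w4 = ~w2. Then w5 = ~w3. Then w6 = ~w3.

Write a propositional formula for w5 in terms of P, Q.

w1 = P \/ Q
w2 = ~w1 = ~(P \/ Q)
w3 = P xor w2 = P xor ~(P \/ Q)
w5 = ~w3 = ~(P xor ~(P \/ Q))

~(P xor ~(P \/ Q))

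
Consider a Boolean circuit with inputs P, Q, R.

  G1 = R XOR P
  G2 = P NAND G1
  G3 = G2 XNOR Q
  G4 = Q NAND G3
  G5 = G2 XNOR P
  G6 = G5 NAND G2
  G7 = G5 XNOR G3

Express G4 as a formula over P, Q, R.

Q NAND ((P NAND (R XOR P)) XNOR Q)

G1 = R XOR P
G2 = P NAND G1 = P NAND (R XOR P)
G3 = G2 XNOR Q = (P NAND (R XOR P)) XNOR Q
G4 = Q NAND G3 = Q NAND ((P NAND (R XOR P)) XNOR Q)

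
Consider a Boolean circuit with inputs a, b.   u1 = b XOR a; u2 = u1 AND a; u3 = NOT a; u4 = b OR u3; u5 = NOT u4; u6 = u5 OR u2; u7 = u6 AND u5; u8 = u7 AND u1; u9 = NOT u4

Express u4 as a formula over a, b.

b OR NOT a

u3 = NOT a
u4 = b OR u3 = b OR NOT a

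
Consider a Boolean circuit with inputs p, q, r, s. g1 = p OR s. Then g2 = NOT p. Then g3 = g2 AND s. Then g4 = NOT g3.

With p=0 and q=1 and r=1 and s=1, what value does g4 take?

g2 = NOT 0 = 1
g3 = 1 AND 1 = 1
g4 = NOT 1 = 0

0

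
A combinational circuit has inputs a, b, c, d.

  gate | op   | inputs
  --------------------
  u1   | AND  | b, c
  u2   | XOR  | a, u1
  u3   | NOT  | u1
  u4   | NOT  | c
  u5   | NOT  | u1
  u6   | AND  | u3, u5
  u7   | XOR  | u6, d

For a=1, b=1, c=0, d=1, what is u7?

0

u1 = 1 AND 0 = 0
u3 = NOT 0 = 1
u5 = NOT 0 = 1
u6 = 1 AND 1 = 1
u7 = 1 XOR 1 = 0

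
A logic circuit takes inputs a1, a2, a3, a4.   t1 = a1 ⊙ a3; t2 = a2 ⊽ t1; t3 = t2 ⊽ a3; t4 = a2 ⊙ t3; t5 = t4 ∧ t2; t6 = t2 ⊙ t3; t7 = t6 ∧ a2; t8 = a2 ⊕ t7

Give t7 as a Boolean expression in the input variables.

t1 = a1 ⊙ a3
t2 = a2 ⊽ t1 = a2 ⊽ (a1 ⊙ a3)
t3 = t2 ⊽ a3 = (a2 ⊽ (a1 ⊙ a3)) ⊽ a3
t6 = t2 ⊙ t3 = (a2 ⊽ (a1 ⊙ a3)) ⊙ ((a2 ⊽ (a1 ⊙ a3)) ⊽ a3)
t7 = t6 ∧ a2 = ((a2 ⊽ (a1 ⊙ a3)) ⊙ ((a2 ⊽ (a1 ⊙ a3)) ⊽ a3)) ∧ a2

((a2 ⊽ (a1 ⊙ a3)) ⊙ ((a2 ⊽ (a1 ⊙ a3)) ⊽ a3)) ∧ a2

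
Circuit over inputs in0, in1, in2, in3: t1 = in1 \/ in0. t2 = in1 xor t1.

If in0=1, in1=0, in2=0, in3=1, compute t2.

1

t1 = 0 \/ 1 = 1
t2 = 0 xor 1 = 1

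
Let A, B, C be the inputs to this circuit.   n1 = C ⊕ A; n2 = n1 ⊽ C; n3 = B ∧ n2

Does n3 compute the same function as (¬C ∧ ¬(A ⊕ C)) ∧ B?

n1 = C ⊕ A
n2 = n1 ⊽ C = (C ⊕ A) ⊽ C
n3 = B ∧ n2 = B ∧ ((C ⊕ A) ⊽ C)
At A=0, B=0, C=0: circuit gives 0, formula gives 0.
At A=0, B=1, C=0: circuit gives 1, formula gives 1.
Agrees on all 8 inputs.

Yes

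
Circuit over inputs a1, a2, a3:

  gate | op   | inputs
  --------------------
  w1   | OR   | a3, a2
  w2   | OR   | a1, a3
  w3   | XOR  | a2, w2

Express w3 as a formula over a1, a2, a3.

a2 XOR (a1 OR a3)

w2 = a1 OR a3
w3 = a2 XOR w2 = a2 XOR (a1 OR a3)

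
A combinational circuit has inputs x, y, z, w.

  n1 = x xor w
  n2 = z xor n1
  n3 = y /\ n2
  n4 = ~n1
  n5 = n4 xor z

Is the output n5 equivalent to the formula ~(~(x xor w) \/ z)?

No

n1 = x xor w
n4 = ~n1 = ~(x xor w)
n5 = n4 xor z = ~(x xor w) xor z
At x=0, y=0, z=0, w=0: circuit gives 1, formula gives 0.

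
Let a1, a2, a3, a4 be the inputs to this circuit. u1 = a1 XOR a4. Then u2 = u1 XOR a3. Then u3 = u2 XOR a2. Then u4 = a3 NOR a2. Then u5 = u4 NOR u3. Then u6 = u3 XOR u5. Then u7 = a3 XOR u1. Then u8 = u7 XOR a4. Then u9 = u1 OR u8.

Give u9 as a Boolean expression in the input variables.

u1 = a1 XOR a4
u7 = a3 XOR u1 = a3 XOR (a1 XOR a4)
u8 = u7 XOR a4 = (a3 XOR (a1 XOR a4)) XOR a4
u9 = u1 OR u8 = (a1 XOR a4) OR ((a3 XOR (a1 XOR a4)) XOR a4)

(a1 XOR a4) OR ((a3 XOR (a1 XOR a4)) XOR a4)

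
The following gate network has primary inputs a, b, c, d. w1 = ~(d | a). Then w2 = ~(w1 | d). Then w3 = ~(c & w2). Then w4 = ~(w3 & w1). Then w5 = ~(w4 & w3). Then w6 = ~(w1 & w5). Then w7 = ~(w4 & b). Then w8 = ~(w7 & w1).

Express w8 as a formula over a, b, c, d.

~((~((~((~(c & (~((~(d | a)) | d)))) & (~(d | a)))) & b)) & (~(d | a)))

w1 = ~(d | a)
w2 = ~(w1 | d) = ~((~(d | a)) | d)
w3 = ~(c & w2) = ~(c & (~((~(d | a)) | d)))
w4 = ~(w3 & w1) = ~((~(c & (~((~(d | a)) | d)))) & (~(d | a)))
w7 = ~(w4 & b) = ~((~((~(c & (~((~(d | a)) | d)))) & (~(d | a)))) & b)
w8 = ~(w7 & w1) = ~((~((~((~(c & (~((~(d | a)) | d)))) & (~(d | a)))) & b)) & (~(d | a)))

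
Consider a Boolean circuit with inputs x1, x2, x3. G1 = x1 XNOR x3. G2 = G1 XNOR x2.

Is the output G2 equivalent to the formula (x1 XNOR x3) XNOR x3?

No

G1 = x1 XNOR x3
G2 = G1 XNOR x2 = (x1 XNOR x3) XNOR x2
At x1=0, x2=0, x3=1: circuit gives 1, formula gives 0.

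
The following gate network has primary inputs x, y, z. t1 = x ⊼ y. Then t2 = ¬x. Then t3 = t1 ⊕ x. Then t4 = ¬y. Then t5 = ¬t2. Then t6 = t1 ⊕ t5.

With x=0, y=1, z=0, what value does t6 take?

t1 = 0 ⊼ 1 = 1
t2 = ¬0 = 1
t5 = ¬1 = 0
t6 = 1 ⊕ 0 = 1

1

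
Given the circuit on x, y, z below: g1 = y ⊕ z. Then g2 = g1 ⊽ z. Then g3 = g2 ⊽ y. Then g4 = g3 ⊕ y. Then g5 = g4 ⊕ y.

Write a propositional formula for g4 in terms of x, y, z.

g1 = y ⊕ z
g2 = g1 ⊽ z = (y ⊕ z) ⊽ z
g3 = g2 ⊽ y = ((y ⊕ z) ⊽ z) ⊽ y
g4 = g3 ⊕ y = (((y ⊕ z) ⊽ z) ⊽ y) ⊕ y

(((y ⊕ z) ⊽ z) ⊽ y) ⊕ y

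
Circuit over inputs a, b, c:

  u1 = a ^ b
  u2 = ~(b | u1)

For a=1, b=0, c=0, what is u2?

0

u1 = 1 ^ 0 = 1
u2 = ~(0 | 1) = 0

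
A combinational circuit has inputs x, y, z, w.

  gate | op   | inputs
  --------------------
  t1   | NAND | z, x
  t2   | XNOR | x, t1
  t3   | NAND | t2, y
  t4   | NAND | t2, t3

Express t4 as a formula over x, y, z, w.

t1 = z NAND x
t2 = x XNOR t1 = x XNOR (z NAND x)
t3 = t2 NAND y = (x XNOR (z NAND x)) NAND y
t4 = t2 NAND t3 = (x XNOR (z NAND x)) NAND ((x XNOR (z NAND x)) NAND y)

(x XNOR (z NAND x)) NAND ((x XNOR (z NAND x)) NAND y)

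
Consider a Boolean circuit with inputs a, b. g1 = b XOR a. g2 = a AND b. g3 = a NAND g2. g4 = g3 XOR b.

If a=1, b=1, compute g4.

g2 = 1 AND 1 = 1
g3 = 1 NAND 1 = 0
g4 = 0 XOR 1 = 1

1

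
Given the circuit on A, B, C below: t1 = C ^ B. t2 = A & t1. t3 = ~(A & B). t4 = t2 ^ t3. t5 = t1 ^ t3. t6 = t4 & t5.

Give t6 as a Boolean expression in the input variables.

t1 = C ^ B
t2 = A & t1 = A & (C ^ B)
t3 = ~(A & B)
t4 = t2 ^ t3 = (A & (C ^ B)) ^ (~(A & B))
t5 = t1 ^ t3 = (C ^ B) ^ (~(A & B))
t6 = t4 & t5 = ((A & (C ^ B)) ^ (~(A & B))) & ((C ^ B) ^ (~(A & B)))

((A & (C ^ B)) ^ (~(A & B))) & ((C ^ B) ^ (~(A & B)))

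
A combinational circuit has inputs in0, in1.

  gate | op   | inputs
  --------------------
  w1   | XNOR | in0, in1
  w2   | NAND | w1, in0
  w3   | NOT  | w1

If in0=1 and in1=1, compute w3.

w1 = 1 XNOR 1 = 1
w3 = NOT 1 = 0

0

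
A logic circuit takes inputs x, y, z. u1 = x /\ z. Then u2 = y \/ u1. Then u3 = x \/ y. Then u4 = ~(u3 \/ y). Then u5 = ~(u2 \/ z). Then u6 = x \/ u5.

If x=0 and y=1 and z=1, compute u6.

u1 = 0 /\ 1 = 0
u2 = 1 \/ 0 = 1
u5 = ~(1 \/ 1) = 0
u6 = 0 \/ 0 = 0

0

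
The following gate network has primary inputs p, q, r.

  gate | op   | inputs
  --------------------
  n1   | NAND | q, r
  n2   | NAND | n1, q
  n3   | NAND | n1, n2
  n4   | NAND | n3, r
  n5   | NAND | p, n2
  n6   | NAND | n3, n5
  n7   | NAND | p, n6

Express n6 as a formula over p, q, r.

((q NAND r) NAND ((q NAND r) NAND q)) NAND (p NAND ((q NAND r) NAND q))

n1 = q NAND r
n2 = n1 NAND q = (q NAND r) NAND q
n3 = n1 NAND n2 = (q NAND r) NAND ((q NAND r) NAND q)
n5 = p NAND n2 = p NAND ((q NAND r) NAND q)
n6 = n3 NAND n5 = ((q NAND r) NAND ((q NAND r) NAND q)) NAND (p NAND ((q NAND r) NAND q))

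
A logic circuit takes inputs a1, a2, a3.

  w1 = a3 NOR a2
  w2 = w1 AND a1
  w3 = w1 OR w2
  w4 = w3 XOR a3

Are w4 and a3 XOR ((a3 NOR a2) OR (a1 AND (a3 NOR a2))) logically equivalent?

w1 = a3 NOR a2
w2 = w1 AND a1 = (a3 NOR a2) AND a1
w3 = w1 OR w2 = (a3 NOR a2) OR ((a3 NOR a2) AND a1)
w4 = w3 XOR a3 = ((a3 NOR a2) OR ((a3 NOR a2) AND a1)) XOR a3
At a1=0, a2=1, a3=0: circuit gives 0, formula gives 0.
At a1=0, a2=0, a3=0: circuit gives 1, formula gives 1.
Agrees on all 8 inputs.

Yes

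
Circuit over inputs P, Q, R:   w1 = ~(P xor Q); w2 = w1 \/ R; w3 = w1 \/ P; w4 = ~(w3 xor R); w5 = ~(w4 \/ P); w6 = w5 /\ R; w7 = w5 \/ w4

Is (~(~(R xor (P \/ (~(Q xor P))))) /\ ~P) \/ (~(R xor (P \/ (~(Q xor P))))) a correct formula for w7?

Yes

w1 = ~(P xor Q)
w3 = w1 \/ P = (~(P xor Q)) \/ P
w4 = ~(w3 xor R) = ~(((~(P xor Q)) \/ P) xor R)
w5 = ~(w4 \/ P) = ~((~(((~(P xor Q)) \/ P) xor R)) \/ P)
w7 = w5 \/ w4 = (~((~(((~(P xor Q)) \/ P) xor R)) \/ P)) \/ (~(((~(P xor Q)) \/ P) xor R))
At P=1, Q=0, R=0: circuit gives 0, formula gives 0.
At P=0, Q=0, R=0: circuit gives 1, formula gives 1.
Agrees on all 8 inputs.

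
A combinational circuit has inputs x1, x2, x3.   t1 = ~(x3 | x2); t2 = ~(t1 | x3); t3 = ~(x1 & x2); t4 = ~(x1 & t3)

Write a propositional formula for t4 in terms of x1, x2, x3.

~(x1 & (~(x1 & x2)))

t3 = ~(x1 & x2)
t4 = ~(x1 & t3) = ~(x1 & (~(x1 & x2)))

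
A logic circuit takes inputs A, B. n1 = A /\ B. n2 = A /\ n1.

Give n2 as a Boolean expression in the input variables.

n1 = A /\ B
n2 = A /\ n1 = A /\ (A /\ B)

A /\ (A /\ B)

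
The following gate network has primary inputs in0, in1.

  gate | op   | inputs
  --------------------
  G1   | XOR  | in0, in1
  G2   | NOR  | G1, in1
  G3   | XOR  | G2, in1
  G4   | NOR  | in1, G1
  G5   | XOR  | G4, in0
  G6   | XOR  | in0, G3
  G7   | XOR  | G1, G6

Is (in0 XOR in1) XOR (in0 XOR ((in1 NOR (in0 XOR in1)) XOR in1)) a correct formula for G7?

G1 = in0 XOR in1
G2 = G1 NOR in1 = (in0 XOR in1) NOR in1
G3 = G2 XOR in1 = ((in0 XOR in1) NOR in1) XOR in1
G6 = in0 XOR G3 = in0 XOR (((in0 XOR in1) NOR in1) XOR in1)
G7 = G1 XOR G6 = (in0 XOR in1) XOR (in0 XOR (((in0 XOR in1) NOR in1) XOR in1))
At in0=0, in1=1: circuit gives 0, formula gives 0.
At in0=0, in1=0: circuit gives 1, formula gives 1.
Agrees on all 4 inputs.

Yes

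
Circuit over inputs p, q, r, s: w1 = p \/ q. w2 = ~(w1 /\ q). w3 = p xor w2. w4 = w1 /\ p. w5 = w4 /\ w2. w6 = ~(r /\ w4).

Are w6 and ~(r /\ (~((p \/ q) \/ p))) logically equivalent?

w1 = p \/ q
w4 = w1 /\ p = (p \/ q) /\ p
w6 = ~(r /\ w4) = ~(r /\ ((p \/ q) /\ p))
At p=0, q=0, r=1, s=0: circuit gives 1, formula gives 0.

No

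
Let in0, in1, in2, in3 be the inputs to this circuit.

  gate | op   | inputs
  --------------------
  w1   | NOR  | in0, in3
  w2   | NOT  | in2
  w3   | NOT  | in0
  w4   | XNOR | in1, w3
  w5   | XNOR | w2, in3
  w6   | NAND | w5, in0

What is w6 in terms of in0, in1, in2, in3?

w2 = NOT in2
w5 = w2 XNOR in3 = NOT in2 XNOR in3
w6 = w5 NAND in0 = (NOT in2 XNOR in3) NAND in0

(NOT in2 XNOR in3) NAND in0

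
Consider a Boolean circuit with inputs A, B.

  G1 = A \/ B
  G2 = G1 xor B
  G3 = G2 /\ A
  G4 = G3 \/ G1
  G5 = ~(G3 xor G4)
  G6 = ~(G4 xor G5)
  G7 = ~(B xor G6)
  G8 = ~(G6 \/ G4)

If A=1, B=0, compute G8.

G1 = 1 \/ 0 = 1
G2 = 1 xor 0 = 1
G3 = 1 /\ 1 = 1
G4 = 1 \/ 1 = 1
G5 = ~(1 xor 1) = 1
G6 = ~(1 xor 1) = 1
G8 = ~(1 \/ 1) = 0

0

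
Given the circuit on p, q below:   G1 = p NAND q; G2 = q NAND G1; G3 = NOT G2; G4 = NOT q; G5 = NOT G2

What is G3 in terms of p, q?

NOT (q NAND (p NAND q))

G1 = p NAND q
G2 = q NAND G1 = q NAND (p NAND q)
G3 = NOT G2 = NOT (q NAND (p NAND q))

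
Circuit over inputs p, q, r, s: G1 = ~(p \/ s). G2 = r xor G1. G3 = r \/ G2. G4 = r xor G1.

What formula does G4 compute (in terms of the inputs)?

G1 = ~(p \/ s)
G4 = r xor G1 = r xor (~(p \/ s))

r xor (~(p \/ s))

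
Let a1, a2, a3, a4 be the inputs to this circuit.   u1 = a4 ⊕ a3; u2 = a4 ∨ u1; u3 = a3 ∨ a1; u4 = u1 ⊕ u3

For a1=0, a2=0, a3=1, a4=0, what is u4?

u1 = 0 ⊕ 1 = 1
u3 = 1 ∨ 0 = 1
u4 = 1 ⊕ 1 = 0

0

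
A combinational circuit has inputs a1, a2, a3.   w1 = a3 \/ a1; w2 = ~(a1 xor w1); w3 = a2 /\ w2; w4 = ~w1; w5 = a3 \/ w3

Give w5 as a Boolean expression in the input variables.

a3 \/ (a2 /\ (~(a1 xor (a3 \/ a1))))

w1 = a3 \/ a1
w2 = ~(a1 xor w1) = ~(a1 xor (a3 \/ a1))
w3 = a2 /\ w2 = a2 /\ (~(a1 xor (a3 \/ a1)))
w5 = a3 \/ w3 = a3 \/ (a2 /\ (~(a1 xor (a3 \/ a1))))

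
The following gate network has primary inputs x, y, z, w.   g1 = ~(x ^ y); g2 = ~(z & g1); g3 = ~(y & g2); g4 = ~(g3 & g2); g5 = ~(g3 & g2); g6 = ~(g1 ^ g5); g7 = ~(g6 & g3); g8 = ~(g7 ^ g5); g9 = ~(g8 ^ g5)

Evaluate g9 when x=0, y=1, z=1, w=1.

g1 = ~(0 ^ 1) = 0
g2 = ~(1 & 0) = 1
g3 = ~(1 & 1) = 0
g5 = ~(0 & 1) = 1
g6 = ~(0 ^ 1) = 0
g7 = ~(0 & 0) = 1
g8 = ~(1 ^ 1) = 1
g9 = ~(1 ^ 1) = 1

1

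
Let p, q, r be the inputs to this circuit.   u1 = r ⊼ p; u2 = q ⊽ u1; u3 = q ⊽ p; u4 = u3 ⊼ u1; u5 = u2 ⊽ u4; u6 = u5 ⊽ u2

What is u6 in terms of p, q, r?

((q ⊽ (r ⊼ p)) ⊽ ((q ⊽ p) ⊼ (r ⊼ p))) ⊽ (q ⊽ (r ⊼ p))

u1 = r ⊼ p
u2 = q ⊽ u1 = q ⊽ (r ⊼ p)
u3 = q ⊽ p
u4 = u3 ⊼ u1 = (q ⊽ p) ⊼ (r ⊼ p)
u5 = u2 ⊽ u4 = (q ⊽ (r ⊼ p)) ⊽ ((q ⊽ p) ⊼ (r ⊼ p))
u6 = u5 ⊽ u2 = ((q ⊽ (r ⊼ p)) ⊽ ((q ⊽ p) ⊼ (r ⊼ p))) ⊽ (q ⊽ (r ⊼ p))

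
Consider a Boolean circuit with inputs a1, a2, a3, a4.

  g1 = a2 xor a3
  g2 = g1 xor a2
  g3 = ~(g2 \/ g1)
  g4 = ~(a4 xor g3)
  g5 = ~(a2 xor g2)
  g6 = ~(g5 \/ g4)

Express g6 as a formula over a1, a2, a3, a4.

g1 = a2 xor a3
g2 = g1 xor a2 = (a2 xor a3) xor a2
g3 = ~(g2 \/ g1) = ~(((a2 xor a3) xor a2) \/ (a2 xor a3))
g4 = ~(a4 xor g3) = ~(a4 xor (~(((a2 xor a3) xor a2) \/ (a2 xor a3))))
g5 = ~(a2 xor g2) = ~(a2 xor ((a2 xor a3) xor a2))
g6 = ~(g5 \/ g4) = ~((~(a2 xor ((a2 xor a3) xor a2))) \/ (~(a4 xor (~(((a2 xor a3) xor a2) \/ (a2 xor a3))))))

~((~(a2 xor ((a2 xor a3) xor a2))) \/ (~(a4 xor (~(((a2 xor a3) xor a2) \/ (a2 xor a3))))))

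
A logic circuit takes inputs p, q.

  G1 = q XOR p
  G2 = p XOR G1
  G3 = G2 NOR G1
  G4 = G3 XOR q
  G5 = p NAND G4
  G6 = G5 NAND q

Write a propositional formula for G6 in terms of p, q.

(p NAND (((p XOR (q XOR p)) NOR (q XOR p)) XOR q)) NAND q

G1 = q XOR p
G2 = p XOR G1 = p XOR (q XOR p)
G3 = G2 NOR G1 = (p XOR (q XOR p)) NOR (q XOR p)
G4 = G3 XOR q = ((p XOR (q XOR p)) NOR (q XOR p)) XOR q
G5 = p NAND G4 = p NAND (((p XOR (q XOR p)) NOR (q XOR p)) XOR q)
G6 = G5 NAND q = (p NAND (((p XOR (q XOR p)) NOR (q XOR p)) XOR q)) NAND q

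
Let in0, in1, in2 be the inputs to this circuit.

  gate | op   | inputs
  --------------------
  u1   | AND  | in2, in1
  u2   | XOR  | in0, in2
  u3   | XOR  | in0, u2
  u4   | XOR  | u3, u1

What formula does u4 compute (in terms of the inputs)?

(in0 XOR (in0 XOR in2)) XOR (in2 AND in1)

u1 = in2 AND in1
u2 = in0 XOR in2
u3 = in0 XOR u2 = in0 XOR (in0 XOR in2)
u4 = u3 XOR u1 = (in0 XOR (in0 XOR in2)) XOR (in2 AND in1)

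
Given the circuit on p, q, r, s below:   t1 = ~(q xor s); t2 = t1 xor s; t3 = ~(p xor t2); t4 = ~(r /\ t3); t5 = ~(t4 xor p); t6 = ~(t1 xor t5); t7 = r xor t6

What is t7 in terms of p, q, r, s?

r xor (~((~(q xor s)) xor (~((~(r /\ (~(p xor ((~(q xor s)) xor s))))) xor p))))

t1 = ~(q xor s)
t2 = t1 xor s = (~(q xor s)) xor s
t3 = ~(p xor t2) = ~(p xor ((~(q xor s)) xor s))
t4 = ~(r /\ t3) = ~(r /\ (~(p xor ((~(q xor s)) xor s))))
t5 = ~(t4 xor p) = ~((~(r /\ (~(p xor ((~(q xor s)) xor s))))) xor p)
t6 = ~(t1 xor t5) = ~((~(q xor s)) xor (~((~(r /\ (~(p xor ((~(q xor s)) xor s))))) xor p)))
t7 = r xor t6 = r xor (~((~(q xor s)) xor (~((~(r /\ (~(p xor ((~(q xor s)) xor s))))) xor p))))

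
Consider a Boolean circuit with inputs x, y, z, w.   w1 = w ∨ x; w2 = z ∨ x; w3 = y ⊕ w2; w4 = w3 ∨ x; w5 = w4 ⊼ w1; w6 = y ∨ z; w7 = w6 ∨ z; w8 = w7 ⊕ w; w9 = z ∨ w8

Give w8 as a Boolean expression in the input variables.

w6 = y ∨ z
w7 = w6 ∨ z = (y ∨ z) ∨ z
w8 = w7 ⊕ w = ((y ∨ z) ∨ z) ⊕ w

((y ∨ z) ∨ z) ⊕ w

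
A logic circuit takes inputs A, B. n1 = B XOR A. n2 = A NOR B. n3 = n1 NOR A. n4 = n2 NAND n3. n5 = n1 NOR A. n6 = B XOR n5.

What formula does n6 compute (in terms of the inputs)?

B XOR ((B XOR A) NOR A)

n1 = B XOR A
n5 = n1 NOR A = (B XOR A) NOR A
n6 = B XOR n5 = B XOR ((B XOR A) NOR A)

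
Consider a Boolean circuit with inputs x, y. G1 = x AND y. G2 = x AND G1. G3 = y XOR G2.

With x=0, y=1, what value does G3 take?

G1 = 0 AND 1 = 0
G2 = 0 AND 0 = 0
G3 = 1 XOR 0 = 1

1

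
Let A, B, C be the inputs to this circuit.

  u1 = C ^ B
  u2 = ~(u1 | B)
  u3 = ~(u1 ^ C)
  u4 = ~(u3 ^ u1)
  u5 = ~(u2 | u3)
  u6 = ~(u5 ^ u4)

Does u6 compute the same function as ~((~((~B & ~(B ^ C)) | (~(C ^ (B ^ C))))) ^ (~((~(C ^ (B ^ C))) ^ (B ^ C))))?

u1 = C ^ B
u2 = ~(u1 | B) = ~((C ^ B) | B)
u3 = ~(u1 ^ C) = ~((C ^ B) ^ C)
u4 = ~(u3 ^ u1) = ~((~((C ^ B) ^ C)) ^ (C ^ B))
u5 = ~(u2 | u3) = ~((~((C ^ B) | B)) | (~((C ^ B) ^ C)))
u6 = ~(u5 ^ u4) = ~((~((~((C ^ B) | B)) | (~((C ^ B) ^ C)))) ^ (~((~((C ^ B) ^ C)) ^ (C ^ B))))
At A=0, B=0, C=1: circuit gives 0, formula gives 0.
At A=0, B=0, C=0: circuit gives 1, formula gives 1.
Agrees on all 8 inputs.

Yes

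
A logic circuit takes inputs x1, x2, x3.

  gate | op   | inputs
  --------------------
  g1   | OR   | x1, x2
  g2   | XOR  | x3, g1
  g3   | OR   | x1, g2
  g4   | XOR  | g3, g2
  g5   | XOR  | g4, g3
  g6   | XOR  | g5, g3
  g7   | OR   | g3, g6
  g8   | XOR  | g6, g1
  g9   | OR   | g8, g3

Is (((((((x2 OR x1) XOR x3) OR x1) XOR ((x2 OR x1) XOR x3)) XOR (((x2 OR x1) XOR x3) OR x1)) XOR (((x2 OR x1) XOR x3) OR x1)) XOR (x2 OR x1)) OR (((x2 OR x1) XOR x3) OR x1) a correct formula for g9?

g1 = x1 OR x2
g2 = x3 XOR g1 = x3 XOR (x1 OR x2)
g3 = x1 OR g2 = x1 OR (x3 XOR (x1 OR x2))
g4 = g3 XOR g2 = (x1 OR (x3 XOR (x1 OR x2))) XOR (x3 XOR (x1 OR x2))
g5 = g4 XOR g3 = ((x1 OR (x3 XOR (x1 OR x2))) XOR (x3 XOR (x1 OR x2))) XOR (x1 OR (x3 XOR (x1 OR x2)))
g6 = g5 XOR g3 = (((x1 OR (x3 XOR (x1 OR x2))) XOR (x3 XOR (x1 OR x2))) XOR (x1 OR (x3 XOR (x1 OR x2)))) XOR (x1 OR (x3 XOR (x1 OR x2)))
g8 = g6 XOR g1 = ((((x1 OR (x3 XOR (x1 OR x2))) XOR (x3 XOR (x1 OR x2))) XOR (x1 OR (x3 XOR (x1 OR x2)))) XOR (x1 OR (x3 XOR (x1 OR x2)))) XOR (x1 OR x2)
g9 = g8 OR g3 = (((((x1 OR (x3 XOR (x1 OR x2))) XOR (x3 XOR (x1 OR x2))) XOR (x1 OR (x3 XOR (x1 OR x2)))) XOR (x1 OR (x3 XOR (x1 OR x2)))) XOR (x1 OR x2)) OR (x1 OR (x3 XOR (x1 OR x2)))
At x1=0, x2=0, x3=0: circuit gives 0, formula gives 0.
At x1=0, x2=0, x3=1: circuit gives 1, formula gives 1.
Agrees on all 8 inputs.

Yes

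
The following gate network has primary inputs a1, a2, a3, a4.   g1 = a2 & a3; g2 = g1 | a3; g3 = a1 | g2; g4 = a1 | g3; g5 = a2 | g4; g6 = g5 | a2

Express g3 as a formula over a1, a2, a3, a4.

g1 = a2 & a3
g2 = g1 | a3 = (a2 & a3) | a3
g3 = a1 | g2 = a1 | ((a2 & a3) | a3)

a1 | ((a2 & a3) | a3)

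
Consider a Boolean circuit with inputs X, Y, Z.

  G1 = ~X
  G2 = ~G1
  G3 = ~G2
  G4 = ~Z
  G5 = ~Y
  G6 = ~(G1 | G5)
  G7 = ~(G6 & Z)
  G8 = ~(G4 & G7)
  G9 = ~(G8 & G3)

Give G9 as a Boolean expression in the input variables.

~((~(~Z & (~((~(~X | ~Y)) & Z)))) & ~~~X)

G1 = ~X
G2 = ~G1 = ~~X
G3 = ~G2 = ~~~X
G4 = ~Z
G5 = ~Y
G6 = ~(G1 | G5) = ~(~X | ~Y)
G7 = ~(G6 & Z) = ~((~(~X | ~Y)) & Z)
G8 = ~(G4 & G7) = ~(~Z & (~((~(~X | ~Y)) & Z)))
G9 = ~(G8 & G3) = ~((~(~Z & (~((~(~X | ~Y)) & Z)))) & ~~~X)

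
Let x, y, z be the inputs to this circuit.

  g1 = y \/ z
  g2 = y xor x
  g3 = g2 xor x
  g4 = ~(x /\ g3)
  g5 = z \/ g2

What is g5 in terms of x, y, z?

g2 = y xor x
g5 = z \/ g2 = z \/ (y xor x)

z \/ (y xor x)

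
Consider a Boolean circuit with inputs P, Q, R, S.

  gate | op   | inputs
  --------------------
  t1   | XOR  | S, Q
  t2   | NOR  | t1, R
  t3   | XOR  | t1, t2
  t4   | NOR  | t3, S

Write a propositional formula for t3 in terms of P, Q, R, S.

t1 = S XOR Q
t2 = t1 NOR R = (S XOR Q) NOR R
t3 = t1 XOR t2 = (S XOR Q) XOR ((S XOR Q) NOR R)

(S XOR Q) XOR ((S XOR Q) NOR R)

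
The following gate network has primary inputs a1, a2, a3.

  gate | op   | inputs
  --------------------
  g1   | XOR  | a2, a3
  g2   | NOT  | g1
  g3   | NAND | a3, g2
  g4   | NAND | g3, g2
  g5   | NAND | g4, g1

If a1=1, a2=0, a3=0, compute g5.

1

g1 = 0 XOR 0 = 0
g2 = NOT 0 = 1
g3 = 0 NAND 1 = 1
g4 = 1 NAND 1 = 0
g5 = 0 NAND 0 = 1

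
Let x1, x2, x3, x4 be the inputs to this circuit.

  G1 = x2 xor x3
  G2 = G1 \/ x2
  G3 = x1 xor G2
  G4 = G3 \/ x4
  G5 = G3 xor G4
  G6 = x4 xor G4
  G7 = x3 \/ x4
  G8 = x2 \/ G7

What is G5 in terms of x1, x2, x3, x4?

(x1 xor ((x2 xor x3) \/ x2)) xor ((x1 xor ((x2 xor x3) \/ x2)) \/ x4)

G1 = x2 xor x3
G2 = G1 \/ x2 = (x2 xor x3) \/ x2
G3 = x1 xor G2 = x1 xor ((x2 xor x3) \/ x2)
G4 = G3 \/ x4 = (x1 xor ((x2 xor x3) \/ x2)) \/ x4
G5 = G3 xor G4 = (x1 xor ((x2 xor x3) \/ x2)) xor ((x1 xor ((x2 xor x3) \/ x2)) \/ x4)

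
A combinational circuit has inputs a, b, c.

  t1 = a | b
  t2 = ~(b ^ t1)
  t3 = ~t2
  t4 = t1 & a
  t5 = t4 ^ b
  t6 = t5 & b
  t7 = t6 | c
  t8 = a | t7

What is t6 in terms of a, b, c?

(((a | b) & a) ^ b) & b

t1 = a | b
t4 = t1 & a = (a | b) & a
t5 = t4 ^ b = ((a | b) & a) ^ b
t6 = t5 & b = (((a | b) & a) ^ b) & b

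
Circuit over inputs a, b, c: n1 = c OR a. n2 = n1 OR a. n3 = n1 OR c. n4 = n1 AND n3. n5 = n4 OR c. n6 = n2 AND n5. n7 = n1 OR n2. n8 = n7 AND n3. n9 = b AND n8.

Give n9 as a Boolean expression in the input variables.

n1 = c OR a
n2 = n1 OR a = (c OR a) OR a
n3 = n1 OR c = (c OR a) OR c
n7 = n1 OR n2 = (c OR a) OR ((c OR a) OR a)
n8 = n7 AND n3 = ((c OR a) OR ((c OR a) OR a)) AND ((c OR a) OR c)
n9 = b AND n8 = b AND (((c OR a) OR ((c OR a) OR a)) AND ((c OR a) OR c))

b AND (((c OR a) OR ((c OR a) OR a)) AND ((c OR a) OR c))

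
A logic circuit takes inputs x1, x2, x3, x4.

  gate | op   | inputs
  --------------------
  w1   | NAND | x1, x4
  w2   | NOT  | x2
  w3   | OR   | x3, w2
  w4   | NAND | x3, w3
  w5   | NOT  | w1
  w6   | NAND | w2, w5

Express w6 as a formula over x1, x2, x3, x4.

w1 = x1 NAND x4
w2 = NOT x2
w5 = NOT w1 = NOT (x1 NAND x4)
w6 = w2 NAND w5 = NOT x2 NAND NOT (x1 NAND x4)

NOT x2 NAND NOT (x1 NAND x4)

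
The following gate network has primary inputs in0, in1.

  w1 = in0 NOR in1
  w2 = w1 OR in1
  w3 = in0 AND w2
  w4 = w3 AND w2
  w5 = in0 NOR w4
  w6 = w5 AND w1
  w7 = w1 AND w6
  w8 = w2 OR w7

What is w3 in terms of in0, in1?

in0 AND ((in0 NOR in1) OR in1)

w1 = in0 NOR in1
w2 = w1 OR in1 = (in0 NOR in1) OR in1
w3 = in0 AND w2 = in0 AND ((in0 NOR in1) OR in1)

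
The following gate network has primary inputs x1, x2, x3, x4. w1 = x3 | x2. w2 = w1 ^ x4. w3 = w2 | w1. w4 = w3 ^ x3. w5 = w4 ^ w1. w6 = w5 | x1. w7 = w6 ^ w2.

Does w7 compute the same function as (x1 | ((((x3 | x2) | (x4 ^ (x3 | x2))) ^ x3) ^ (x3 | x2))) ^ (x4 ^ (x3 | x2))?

Yes

w1 = x3 | x2
w2 = w1 ^ x4 = (x3 | x2) ^ x4
w3 = w2 | w1 = ((x3 | x2) ^ x4) | (x3 | x2)
w4 = w3 ^ x3 = (((x3 | x2) ^ x4) | (x3 | x2)) ^ x3
w5 = w4 ^ w1 = ((((x3 | x2) ^ x4) | (x3 | x2)) ^ x3) ^ (x3 | x2)
w6 = w5 | x1 = (((((x3 | x2) ^ x4) | (x3 | x2)) ^ x3) ^ (x3 | x2)) | x1
w7 = w6 ^ w2 = ((((((x3 | x2) ^ x4) | (x3 | x2)) ^ x3) ^ (x3 | x2)) | x1) ^ ((x3 | x2) ^ x4)
At x1=0, x2=0, x3=0, x4=0: circuit gives 0, formula gives 0.
At x1=0, x2=0, x3=1, x4=1: circuit gives 1, formula gives 1.
Agrees on all 16 inputs.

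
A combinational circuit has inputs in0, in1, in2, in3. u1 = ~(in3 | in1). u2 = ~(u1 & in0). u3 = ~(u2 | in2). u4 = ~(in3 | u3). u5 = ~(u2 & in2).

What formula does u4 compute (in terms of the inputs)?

u1 = ~(in3 | in1)
u2 = ~(u1 & in0) = ~((~(in3 | in1)) & in0)
u3 = ~(u2 | in2) = ~((~((~(in3 | in1)) & in0)) | in2)
u4 = ~(in3 | u3) = ~(in3 | (~((~((~(in3 | in1)) & in0)) | in2)))

~(in3 | (~((~((~(in3 | in1)) & in0)) | in2)))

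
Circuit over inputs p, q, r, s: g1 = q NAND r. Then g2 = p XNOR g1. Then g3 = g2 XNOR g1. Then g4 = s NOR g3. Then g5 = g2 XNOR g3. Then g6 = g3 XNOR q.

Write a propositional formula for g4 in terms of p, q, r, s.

s NOR ((p XNOR (q NAND r)) XNOR (q NAND r))

g1 = q NAND r
g2 = p XNOR g1 = p XNOR (q NAND r)
g3 = g2 XNOR g1 = (p XNOR (q NAND r)) XNOR (q NAND r)
g4 = s NOR g3 = s NOR ((p XNOR (q NAND r)) XNOR (q NAND r))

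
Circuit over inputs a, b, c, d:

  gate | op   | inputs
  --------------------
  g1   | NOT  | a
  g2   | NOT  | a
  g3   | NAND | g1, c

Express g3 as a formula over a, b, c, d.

NOT a NAND c

g1 = NOT a
g3 = g1 NAND c = NOT a NAND c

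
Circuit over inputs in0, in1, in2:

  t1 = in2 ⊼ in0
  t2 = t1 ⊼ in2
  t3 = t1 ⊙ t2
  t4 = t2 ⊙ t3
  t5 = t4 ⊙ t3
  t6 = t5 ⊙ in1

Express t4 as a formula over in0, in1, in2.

((in2 ⊼ in0) ⊼ in2) ⊙ ((in2 ⊼ in0) ⊙ ((in2 ⊼ in0) ⊼ in2))

t1 = in2 ⊼ in0
t2 = t1 ⊼ in2 = (in2 ⊼ in0) ⊼ in2
t3 = t1 ⊙ t2 = (in2 ⊼ in0) ⊙ ((in2 ⊼ in0) ⊼ in2)
t4 = t2 ⊙ t3 = ((in2 ⊼ in0) ⊼ in2) ⊙ ((in2 ⊼ in0) ⊙ ((in2 ⊼ in0) ⊼ in2))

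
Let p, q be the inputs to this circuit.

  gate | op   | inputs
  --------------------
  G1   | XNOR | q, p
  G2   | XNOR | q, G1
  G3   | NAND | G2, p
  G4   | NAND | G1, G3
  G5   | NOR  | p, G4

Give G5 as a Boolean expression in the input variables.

p NOR ((q XNOR p) NAND ((q XNOR (q XNOR p)) NAND p))

G1 = q XNOR p
G2 = q XNOR G1 = q XNOR (q XNOR p)
G3 = G2 NAND p = (q XNOR (q XNOR p)) NAND p
G4 = G1 NAND G3 = (q XNOR p) NAND ((q XNOR (q XNOR p)) NAND p)
G5 = p NOR G4 = p NOR ((q XNOR p) NAND ((q XNOR (q XNOR p)) NAND p))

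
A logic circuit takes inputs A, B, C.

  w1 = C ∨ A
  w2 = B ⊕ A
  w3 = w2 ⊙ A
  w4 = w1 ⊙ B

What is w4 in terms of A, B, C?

w1 = C ∨ A
w4 = w1 ⊙ B = (C ∨ A) ⊙ B

(C ∨ A) ⊙ B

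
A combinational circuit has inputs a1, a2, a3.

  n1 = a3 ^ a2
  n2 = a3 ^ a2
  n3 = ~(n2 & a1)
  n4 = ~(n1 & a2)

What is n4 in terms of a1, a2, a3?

n1 = a3 ^ a2
n4 = ~(n1 & a2) = ~((a3 ^ a2) & a2)

~((a3 ^ a2) & a2)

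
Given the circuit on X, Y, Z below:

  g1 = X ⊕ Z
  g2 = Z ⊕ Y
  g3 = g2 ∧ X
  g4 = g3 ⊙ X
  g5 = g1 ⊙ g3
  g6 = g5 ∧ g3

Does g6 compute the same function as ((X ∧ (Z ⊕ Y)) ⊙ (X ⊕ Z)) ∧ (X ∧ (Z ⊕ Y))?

Yes

g1 = X ⊕ Z
g2 = Z ⊕ Y
g3 = g2 ∧ X = (Z ⊕ Y) ∧ X
g5 = g1 ⊙ g3 = (X ⊕ Z) ⊙ ((Z ⊕ Y) ∧ X)
g6 = g5 ∧ g3 = ((X ⊕ Z) ⊙ ((Z ⊕ Y) ∧ X)) ∧ ((Z ⊕ Y) ∧ X)
At X=0, Y=0, Z=0: circuit gives 0, formula gives 0.
At X=1, Y=1, Z=0: circuit gives 1, formula gives 1.
Agrees on all 8 inputs.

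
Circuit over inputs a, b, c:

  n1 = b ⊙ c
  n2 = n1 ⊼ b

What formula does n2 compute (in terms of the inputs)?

n1 = b ⊙ c
n2 = n1 ⊼ b = (b ⊙ c) ⊼ b

(b ⊙ c) ⊼ b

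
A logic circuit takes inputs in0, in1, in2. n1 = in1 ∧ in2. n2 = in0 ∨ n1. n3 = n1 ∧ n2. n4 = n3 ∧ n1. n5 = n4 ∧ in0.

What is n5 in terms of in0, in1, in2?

n1 = in1 ∧ in2
n2 = in0 ∨ n1 = in0 ∨ (in1 ∧ in2)
n3 = n1 ∧ n2 = (in1 ∧ in2) ∧ (in0 ∨ (in1 ∧ in2))
n4 = n3 ∧ n1 = ((in1 ∧ in2) ∧ (in0 ∨ (in1 ∧ in2))) ∧ (in1 ∧ in2)
n5 = n4 ∧ in0 = (((in1 ∧ in2) ∧ (in0 ∨ (in1 ∧ in2))) ∧ (in1 ∧ in2)) ∧ in0

(((in1 ∧ in2) ∧ (in0 ∨ (in1 ∧ in2))) ∧ (in1 ∧ in2)) ∧ in0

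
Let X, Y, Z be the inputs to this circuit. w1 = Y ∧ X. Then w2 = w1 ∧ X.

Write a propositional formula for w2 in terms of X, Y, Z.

(Y ∧ X) ∧ X

w1 = Y ∧ X
w2 = w1 ∧ X = (Y ∧ X) ∧ X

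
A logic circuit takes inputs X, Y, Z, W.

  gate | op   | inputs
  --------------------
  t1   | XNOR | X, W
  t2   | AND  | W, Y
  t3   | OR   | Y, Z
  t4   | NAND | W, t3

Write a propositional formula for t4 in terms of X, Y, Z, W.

W NAND (Y OR Z)

t3 = Y OR Z
t4 = W NAND t3 = W NAND (Y OR Z)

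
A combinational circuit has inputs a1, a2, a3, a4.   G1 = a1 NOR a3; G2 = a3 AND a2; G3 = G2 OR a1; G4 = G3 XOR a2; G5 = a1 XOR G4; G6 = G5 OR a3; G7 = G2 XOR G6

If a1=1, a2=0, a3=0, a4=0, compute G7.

0

G2 = 0 AND 0 = 0
G3 = 0 OR 1 = 1
G4 = 1 XOR 0 = 1
G5 = 1 XOR 1 = 0
G6 = 0 OR 0 = 0
G7 = 0 XOR 0 = 0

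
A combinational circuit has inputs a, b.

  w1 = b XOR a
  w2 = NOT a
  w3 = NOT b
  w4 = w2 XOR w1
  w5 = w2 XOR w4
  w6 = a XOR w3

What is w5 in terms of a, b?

w1 = b XOR a
w2 = NOT a
w4 = w2 XOR w1 = NOT a XOR (b XOR a)
w5 = w2 XOR w4 = NOT a XOR (NOT a XOR (b XOR a))

NOT a XOR (NOT a XOR (b XOR a))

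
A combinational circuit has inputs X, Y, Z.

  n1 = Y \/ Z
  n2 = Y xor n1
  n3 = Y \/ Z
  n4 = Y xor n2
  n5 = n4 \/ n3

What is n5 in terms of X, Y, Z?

(Y xor (Y xor (Y \/ Z))) \/ (Y \/ Z)

n1 = Y \/ Z
n2 = Y xor n1 = Y xor (Y \/ Z)
n3 = Y \/ Z
n4 = Y xor n2 = Y xor (Y xor (Y \/ Z))
n5 = n4 \/ n3 = (Y xor (Y xor (Y \/ Z))) \/ (Y \/ Z)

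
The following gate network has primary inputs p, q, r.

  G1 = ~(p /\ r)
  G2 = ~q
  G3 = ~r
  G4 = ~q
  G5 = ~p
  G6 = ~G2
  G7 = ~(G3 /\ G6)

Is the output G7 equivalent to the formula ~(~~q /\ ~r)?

G2 = ~q
G3 = ~r
G6 = ~G2 = ~~q
G7 = ~(G3 /\ G6) = ~(~r /\ ~~q)
At p=0, q=1, r=0: circuit gives 0, formula gives 0.
At p=0, q=0, r=0: circuit gives 1, formula gives 1.
Agrees on all 8 inputs.

Yes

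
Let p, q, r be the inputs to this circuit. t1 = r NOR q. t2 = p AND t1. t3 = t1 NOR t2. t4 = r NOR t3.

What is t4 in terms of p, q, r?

r NOR ((r NOR q) NOR (p AND (r NOR q)))

t1 = r NOR q
t2 = p AND t1 = p AND (r NOR q)
t3 = t1 NOR t2 = (r NOR q) NOR (p AND (r NOR q))
t4 = r NOR t3 = r NOR ((r NOR q) NOR (p AND (r NOR q)))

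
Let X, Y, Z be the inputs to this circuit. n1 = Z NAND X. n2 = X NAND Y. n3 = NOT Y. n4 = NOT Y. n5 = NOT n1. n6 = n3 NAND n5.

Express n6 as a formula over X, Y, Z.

NOT Y NAND NOT (Z NAND X)

n1 = Z NAND X
n3 = NOT Y
n5 = NOT n1 = NOT (Z NAND X)
n6 = n3 NAND n5 = NOT Y NAND NOT (Z NAND X)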